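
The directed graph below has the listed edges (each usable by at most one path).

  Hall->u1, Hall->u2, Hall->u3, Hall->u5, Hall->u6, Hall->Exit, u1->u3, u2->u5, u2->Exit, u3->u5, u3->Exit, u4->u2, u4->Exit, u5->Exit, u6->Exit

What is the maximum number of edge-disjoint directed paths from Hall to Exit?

5

Assign every edge capacity 1; by Menger, the answer equals the max flow.
Path Hall→Exit (+1); total 1.
Path Hall→u2→Exit (+1); total 2.
Path Hall→u3→Exit (+1); total 3.
Path Hall→u5→Exit (+1); total 4.
Path Hall→u6→Exit (+1); total 5.
No residual Hall→Exit path; max flow = 5.
Certifying cut of size 5: {Hall→Exit, Hall→u2, Hall→u6, u3→Exit, u5→Exit}.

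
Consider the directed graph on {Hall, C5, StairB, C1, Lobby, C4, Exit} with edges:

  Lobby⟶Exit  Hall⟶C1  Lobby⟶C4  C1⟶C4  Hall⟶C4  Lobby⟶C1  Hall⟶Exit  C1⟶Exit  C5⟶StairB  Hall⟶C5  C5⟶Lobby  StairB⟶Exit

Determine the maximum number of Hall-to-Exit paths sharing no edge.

Assign every edge capacity 1; by Menger, the answer equals the max flow.
Path Hall→Exit (+1); total 1.
Path Hall→C1→Exit (+1); total 2.
Path Hall→C5→StairB→Exit (+1); total 3.
No residual Hall→Exit path; max flow = 3.
Certifying cut of size 3: {Hall→C1, Hall→C5, Hall→Exit}.

3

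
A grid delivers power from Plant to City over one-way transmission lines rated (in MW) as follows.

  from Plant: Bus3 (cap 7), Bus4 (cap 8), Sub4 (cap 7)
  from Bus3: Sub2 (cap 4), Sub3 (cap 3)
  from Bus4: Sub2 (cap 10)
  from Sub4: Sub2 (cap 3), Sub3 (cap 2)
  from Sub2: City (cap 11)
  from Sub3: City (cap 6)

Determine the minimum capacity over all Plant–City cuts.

16

Augment Plant→Bus3→Sub2→City: bottleneck 4, flow now 4.
Augment Plant→Bus3→Sub3→City: bottleneck 3, flow now 7.
Augment Plant→Bus4→Sub2→City: bottleneck 7, flow now 14.
Augment Plant→Sub4→Sub3→City: bottleneck 2, flow now 16.
No augmenting path remains; maximum flow = 16.
By max-flow min-cut, the minimum cut capacity equals the max flow.
In the residual graph, reachable from Plant: {Plant, Bus3, Bus4, Sub4, Sub2}.
Min-cut edges: Bus3→Sub3 (3), Sub4→Sub3 (2), Sub2→City (11); capacity 3 + 2 + 11 = 16.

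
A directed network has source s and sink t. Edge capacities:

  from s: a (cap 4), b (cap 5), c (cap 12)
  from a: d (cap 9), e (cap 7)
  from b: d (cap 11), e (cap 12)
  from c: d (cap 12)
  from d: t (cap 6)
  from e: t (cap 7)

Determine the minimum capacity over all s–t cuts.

13

Augment s→a→d→t: bottleneck 4, flow now 4.
Augment s→b→d→t: bottleneck 2, flow now 6.
Augment s→b→e→t: bottleneck 3, flow now 9.
Augment s→c→d→a→e→t: bottleneck 4, flow now 13. (uses reverse residual edge)
No augmenting path remains; maximum flow = 13.
By max-flow min-cut, the minimum cut capacity equals the max flow.
In the residual graph, reachable from s: {s, a, b, c, d, e}.
Min-cut edges: d→t (6), e→t (7); capacity 6 + 7 = 13.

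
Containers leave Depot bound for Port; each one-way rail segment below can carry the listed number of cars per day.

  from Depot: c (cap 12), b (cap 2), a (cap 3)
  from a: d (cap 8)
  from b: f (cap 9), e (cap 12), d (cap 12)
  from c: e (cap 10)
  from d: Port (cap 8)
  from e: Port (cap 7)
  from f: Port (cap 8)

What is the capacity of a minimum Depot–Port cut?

Augment Depot→a→d→Port: bottleneck 3, flow now 3.
Augment Depot→b→d→Port: bottleneck 2, flow now 5.
Augment Depot→c→e→Port: bottleneck 7, flow now 12.
No augmenting path remains; maximum flow = 12.
By max-flow min-cut, the minimum cut capacity equals the max flow.
In the residual graph, reachable from Depot: {Depot, c, e}.
Min-cut edges: Depot→a (3), Depot→b (2), e→Port (7); capacity 3 + 2 + 7 = 12.

12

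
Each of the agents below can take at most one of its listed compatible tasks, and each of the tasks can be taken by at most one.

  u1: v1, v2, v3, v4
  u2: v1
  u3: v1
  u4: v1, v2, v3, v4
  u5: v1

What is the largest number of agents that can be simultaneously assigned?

3

Unit-capacity flow: source→left, listed edges, right→sink; max matching = max flow.
Augmenting path u1→v1 (+1); matched 1.
Augmenting path u4→v2 (+1); matched 2.
Augmenting path u2→v1→u1→v3 (+1); matched 3.
No augmenting path remains; maximum matching = 3.
König certificate: {u1, u4, v1} is a vertex cover of size 3 (every listed pair touches it), so no matching can be larger.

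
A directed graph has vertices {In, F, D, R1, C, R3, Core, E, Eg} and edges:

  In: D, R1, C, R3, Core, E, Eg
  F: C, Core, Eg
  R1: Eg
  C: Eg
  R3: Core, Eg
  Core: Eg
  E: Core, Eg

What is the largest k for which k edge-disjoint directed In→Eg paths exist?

Assign every edge capacity 1; by Menger, the answer equals the max flow.
Path In→Eg (+1); total 1.
Path In→R1→Eg (+1); total 2.
Path In→C→Eg (+1); total 3.
Path In→R3→Eg (+1); total 4.
Path In→Core→Eg (+1); total 5.
Path In→E→Eg (+1); total 6.
No residual In→Eg path; max flow = 6.
Certifying cut of size 6: {In→C, In→Core, In→E, In→Eg, In→R1, In→R3}.

6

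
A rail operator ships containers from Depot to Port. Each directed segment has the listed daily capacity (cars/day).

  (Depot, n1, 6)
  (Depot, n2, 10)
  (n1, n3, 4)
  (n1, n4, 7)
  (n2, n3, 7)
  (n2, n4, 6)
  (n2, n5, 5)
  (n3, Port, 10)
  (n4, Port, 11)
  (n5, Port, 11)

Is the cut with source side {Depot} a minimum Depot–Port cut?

Yes — it is a minimum cut (capacity 16).

Given cut capacity: 6 + 10 = 16.
Augment Depot→n1→n3→Port: bottleneck 4, flow now 4.
Augment Depot→n1→n4→Port: bottleneck 2, flow now 6.
Augment Depot→n2→n3→Port: bottleneck 6, flow now 12.
Augment Depot→n2→n4→Port: bottleneck 4, flow now 16.
No augmenting path remains; maximum flow = 16.
Cut capacity 16 equals the max flow, so it is a minimum cut.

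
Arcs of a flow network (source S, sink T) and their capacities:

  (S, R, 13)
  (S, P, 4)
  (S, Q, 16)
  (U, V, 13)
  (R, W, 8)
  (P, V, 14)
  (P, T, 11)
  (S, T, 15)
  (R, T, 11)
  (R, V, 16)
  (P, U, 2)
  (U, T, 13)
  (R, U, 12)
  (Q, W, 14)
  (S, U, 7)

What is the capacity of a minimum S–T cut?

Augment S→T: bottleneck 15, flow now 15.
Augment S→P→T: bottleneck 4, flow now 19.
Augment S→R→T: bottleneck 11, flow now 30.
Augment S→U→T: bottleneck 7, flow now 37.
Augment S→R→U→T: bottleneck 2, flow now 39.
No augmenting path remains; maximum flow = 39.
By max-flow min-cut, the minimum cut capacity equals the max flow.
In the residual graph, reachable from S: {S, Q, W}.
Min-cut edges: S→P (4), S→R (13), S→U (7), S→T (15); capacity 4 + 13 + 7 + 15 = 39.

39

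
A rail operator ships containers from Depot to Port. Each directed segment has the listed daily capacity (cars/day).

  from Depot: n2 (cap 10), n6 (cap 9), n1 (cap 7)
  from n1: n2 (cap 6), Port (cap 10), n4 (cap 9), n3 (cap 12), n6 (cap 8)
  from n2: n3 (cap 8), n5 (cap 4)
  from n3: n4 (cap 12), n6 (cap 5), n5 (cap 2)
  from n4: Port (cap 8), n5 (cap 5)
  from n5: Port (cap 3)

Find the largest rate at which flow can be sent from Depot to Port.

17

Augment Depot→n1→Port: bottleneck 7, flow now 7.
Augment Depot→n2→n5→Port: bottleneck 3, flow now 10.
Augment Depot→n2→n3→n4→Port: bottleneck 7, flow now 17.
No augmenting path remains; maximum flow = 17.
In the residual graph, reachable from Depot: {Depot, n6}.
Min-cut edges: Depot→n1 (7), Depot→n2 (10); capacity 7 + 10 = 17.
This cut is saturated, so no flow can exceed 17.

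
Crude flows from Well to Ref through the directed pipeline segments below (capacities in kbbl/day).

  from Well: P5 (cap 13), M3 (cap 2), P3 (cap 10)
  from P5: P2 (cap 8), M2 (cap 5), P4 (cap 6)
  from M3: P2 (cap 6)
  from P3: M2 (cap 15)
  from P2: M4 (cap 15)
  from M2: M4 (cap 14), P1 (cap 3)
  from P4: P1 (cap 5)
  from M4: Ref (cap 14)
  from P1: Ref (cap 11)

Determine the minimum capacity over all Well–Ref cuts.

22

Augment Well→P5→P2→M4→Ref: bottleneck 8, flow now 8.
Augment Well→P5→M2→M4→Ref: bottleneck 5, flow now 13.
Augment Well→M3→P2→M4→Ref: bottleneck 1, flow now 14.
Augment Well→P3→M2→P1→Ref: bottleneck 3, flow now 17.
Augment Well→M3→P2→P5→P4→P1→Ref: bottleneck 1, flow now 18. (uses reverse residual edge)
Augment Well→P3→M2→P5→P4→P1→Ref: bottleneck 4, flow now 22. (uses reverse residual edge)
No augmenting path remains; maximum flow = 22.
By max-flow min-cut, the minimum cut capacity equals the max flow.
In the residual graph, reachable from Well: {Well, P5, M3, P3, P2, M2, P4, M4}.
Min-cut edges: M2→P1 (3), P4→P1 (5), M4→Ref (14); capacity 3 + 5 + 14 = 22.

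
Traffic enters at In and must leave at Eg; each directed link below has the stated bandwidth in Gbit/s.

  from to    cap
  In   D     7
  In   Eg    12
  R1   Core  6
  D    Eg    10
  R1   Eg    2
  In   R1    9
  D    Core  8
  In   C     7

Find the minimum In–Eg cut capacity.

21

Augment In→Eg: bottleneck 12, flow now 12.
Augment In→R1→Eg: bottleneck 2, flow now 14.
Augment In→D→Eg: bottleneck 7, flow now 21.
No augmenting path remains; maximum flow = 21.
By max-flow min-cut, the minimum cut capacity equals the max flow.
In the residual graph, reachable from In: {In, R1, Core, C}.
Min-cut edges: In→D (7), In→Eg (12), R1→Eg (2); capacity 7 + 12 + 2 = 21.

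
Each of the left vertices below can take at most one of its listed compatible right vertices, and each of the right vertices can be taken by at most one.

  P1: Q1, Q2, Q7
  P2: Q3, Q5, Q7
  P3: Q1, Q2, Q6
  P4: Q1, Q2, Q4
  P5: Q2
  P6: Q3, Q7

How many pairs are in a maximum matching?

6

Unit-capacity flow: source→left, listed edges, right→sink; max matching = max flow.
Augmenting path P1→Q1 (+1); matched 1.
Augmenting path P2→Q3 (+1); matched 2.
Augmenting path P3→Q2 (+1); matched 3.
Augmenting path P4→Q4 (+1); matched 4.
Augmenting path P6→Q7 (+1); matched 5.
Augmenting path P5→Q2→P3→Q6 (+1); matched 6.
No augmenting path remains; maximum matching = 6.
König certificate: {P1, P2, P3, P4, P5, P6} is a vertex cover of size 6 (every listed pair touches it), so no matching can be larger.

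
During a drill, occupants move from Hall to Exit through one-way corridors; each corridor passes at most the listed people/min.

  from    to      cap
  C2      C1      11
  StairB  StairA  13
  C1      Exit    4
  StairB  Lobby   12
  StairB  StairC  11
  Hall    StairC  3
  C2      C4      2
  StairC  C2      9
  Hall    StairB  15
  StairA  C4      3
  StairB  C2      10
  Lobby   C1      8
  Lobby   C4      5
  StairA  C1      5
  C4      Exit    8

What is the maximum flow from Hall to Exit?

12

Augment Hall→StairB→C2→C1→Exit: bottleneck 4, flow now 4.
Augment Hall→StairB→C2→C4→Exit: bottleneck 2, flow now 6.
Augment Hall→StairB→Lobby→C4→Exit: bottleneck 5, flow now 11.
Augment Hall→StairB→StairA→C4→Exit: bottleneck 1, flow now 12.
No augmenting path remains; maximum flow = 12.
In the residual graph, reachable from Hall: {Hall, StairB, StairC, C2, Lobby, StairA, C1, C4}.
Min-cut edges: C1→Exit (4), C4→Exit (8); capacity 4 + 8 = 12.
This cut is saturated, so no flow can exceed 12.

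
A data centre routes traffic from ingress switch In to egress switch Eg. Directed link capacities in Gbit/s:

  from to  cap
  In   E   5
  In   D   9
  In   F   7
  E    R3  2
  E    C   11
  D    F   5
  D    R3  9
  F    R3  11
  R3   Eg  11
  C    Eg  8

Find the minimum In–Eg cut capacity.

16

Augment In→E→R3→Eg: bottleneck 2, flow now 2.
Augment In→E→C→Eg: bottleneck 3, flow now 5.
Augment In→D→R3→Eg: bottleneck 9, flow now 14.
Augment In→F→R3→E→C→Eg: bottleneck 2, flow now 16. (uses reverse residual edge)
No augmenting path remains; maximum flow = 16.
By max-flow min-cut, the minimum cut capacity equals the max flow.
In the residual graph, reachable from In: {In, D, F, R3}.
Min-cut edges: In→E (5), R3→Eg (11); capacity 5 + 11 = 16.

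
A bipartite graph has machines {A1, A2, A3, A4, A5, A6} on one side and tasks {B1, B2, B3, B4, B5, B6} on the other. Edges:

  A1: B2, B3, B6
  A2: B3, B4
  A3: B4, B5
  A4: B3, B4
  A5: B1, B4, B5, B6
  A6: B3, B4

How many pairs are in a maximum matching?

5

Unit-capacity flow: source→left, listed edges, right→sink; max matching = max flow.
Augmenting path A1→B2 (+1); matched 1.
Augmenting path A2→B3 (+1); matched 2.
Augmenting path A3→B4 (+1); matched 3.
Augmenting path A5→B1 (+1); matched 4.
Augmenting path A4→B4→A3→B5 (+1); matched 5.
No augmenting path remains; maximum matching = 5.
König certificate: {A1, A3, A5, B3, B4} is a vertex cover of size 5 (every listed pair touches it), so no matching can be larger.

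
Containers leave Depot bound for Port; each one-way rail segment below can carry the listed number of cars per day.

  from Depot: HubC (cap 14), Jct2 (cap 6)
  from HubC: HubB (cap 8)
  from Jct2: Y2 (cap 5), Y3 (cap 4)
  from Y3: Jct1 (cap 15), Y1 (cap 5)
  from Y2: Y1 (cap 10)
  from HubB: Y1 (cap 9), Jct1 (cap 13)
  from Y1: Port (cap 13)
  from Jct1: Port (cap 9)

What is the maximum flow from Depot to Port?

Augment Depot→HubC→HubB→Y1→Port: bottleneck 8, flow now 8.
Augment Depot→Jct2→Y3→Y1→Port: bottleneck 4, flow now 12.
Augment Depot→Jct2→Y2→Y1→Port: bottleneck 1, flow now 13.
Augment Depot→Jct2→Y2→Y1→Y3→Jct1→Port: bottleneck 1, flow now 14. (uses reverse residual edge)
No augmenting path remains; maximum flow = 14.
In the residual graph, reachable from Depot: {Depot, HubC}.
Min-cut edges: Depot→Jct2 (6), HubC→HubB (8); capacity 6 + 8 = 14.
This cut is saturated, so no flow can exceed 14.

14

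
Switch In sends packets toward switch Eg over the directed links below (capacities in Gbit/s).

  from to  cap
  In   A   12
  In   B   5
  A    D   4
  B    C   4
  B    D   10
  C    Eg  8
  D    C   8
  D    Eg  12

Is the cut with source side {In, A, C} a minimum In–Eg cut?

Given cut capacity: 5 + 4 + 8 = 17.
Augment In→A→D→Eg: bottleneck 4, flow now 4.
Augment In→B→C→Eg: bottleneck 4, flow now 8.
Augment In→B→D→Eg: bottleneck 1, flow now 9.
No augmenting path remains; maximum flow = 9.
In the residual graph, reachable from In: {In, A}.
Min-cut edges: In→B (5), A→D (4); capacity 5 + 4 = 9.
Cut capacity 17 exceeds the max flow 9, so it is not minimum.

No — its capacity is 17, but the minimum cut has capacity 9.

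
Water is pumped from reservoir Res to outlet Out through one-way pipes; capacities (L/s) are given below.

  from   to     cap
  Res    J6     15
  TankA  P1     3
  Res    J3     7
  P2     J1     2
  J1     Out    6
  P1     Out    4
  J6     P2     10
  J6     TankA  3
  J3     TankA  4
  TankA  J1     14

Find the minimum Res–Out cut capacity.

9

Augment Res→J3→TankA→P1→Out: bottleneck 3, flow now 3.
Augment Res→J3→TankA→J1→Out: bottleneck 1, flow now 4.
Augment Res→J6→P2→J1→Out: bottleneck 2, flow now 6.
Augment Res→J6→TankA→J1→Out: bottleneck 3, flow now 9.
No augmenting path remains; maximum flow = 9.
By max-flow min-cut, the minimum cut capacity equals the max flow.
In the residual graph, reachable from Res: {Res, J3, J6, P2}.
Min-cut edges: J3→TankA (4), J6→TankA (3), P2→J1 (2); capacity 4 + 3 + 2 = 9.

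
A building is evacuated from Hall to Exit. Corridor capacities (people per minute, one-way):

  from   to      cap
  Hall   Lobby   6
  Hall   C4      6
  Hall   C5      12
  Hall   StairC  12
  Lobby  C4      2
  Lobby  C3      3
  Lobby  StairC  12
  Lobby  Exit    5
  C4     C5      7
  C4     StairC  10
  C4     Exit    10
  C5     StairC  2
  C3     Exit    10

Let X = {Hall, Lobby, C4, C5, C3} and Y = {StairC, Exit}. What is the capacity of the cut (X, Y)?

Edges leaving {Hall, Lobby, C4, C5, C3}: Hall→StairC (12), Lobby→StairC (12), Lobby→Exit (5), C4→StairC (10), C4→Exit (10), C5→StairC (2), C3→Exit (10).
Cut capacity = 12 + 12 + 5 + 10 + 10 + 2 + 10 = 61.

61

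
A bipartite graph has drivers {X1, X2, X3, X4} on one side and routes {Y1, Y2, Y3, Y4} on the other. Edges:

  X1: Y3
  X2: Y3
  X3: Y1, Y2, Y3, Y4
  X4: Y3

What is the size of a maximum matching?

Unit-capacity flow: source→left, listed edges, right→sink; max matching = max flow.
Augmenting path X1→Y3 (+1); matched 1.
Augmenting path X3→Y1 (+1); matched 2.
No augmenting path remains; maximum matching = 2.
König certificate: {X3, Y3} is a vertex cover of size 2 (every listed pair touches it), so no matching can be larger.

2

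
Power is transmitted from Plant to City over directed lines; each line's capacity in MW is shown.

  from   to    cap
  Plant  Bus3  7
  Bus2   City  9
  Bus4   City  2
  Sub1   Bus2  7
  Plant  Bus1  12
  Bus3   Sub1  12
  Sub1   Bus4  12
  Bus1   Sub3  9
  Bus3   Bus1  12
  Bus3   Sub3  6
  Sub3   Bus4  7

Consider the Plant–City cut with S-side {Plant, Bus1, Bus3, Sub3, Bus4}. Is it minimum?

No — its capacity is 14, but the minimum cut has capacity 9.

Given cut capacity: 12 + 2 = 14.
Augment Plant→Bus1→Sub3→Bus4→City: bottleneck 2, flow now 2.
Augment Plant→Bus3→Sub1→Bus2→City: bottleneck 7, flow now 9.
No augmenting path remains; maximum flow = 9.
In the residual graph, reachable from Plant: {Plant, Bus1, Sub3, Bus4}.
Min-cut edges: Plant→Bus3 (7), Bus4→City (2); capacity 7 + 2 = 9.
Cut capacity 14 exceeds the max flow 9, so it is not minimum.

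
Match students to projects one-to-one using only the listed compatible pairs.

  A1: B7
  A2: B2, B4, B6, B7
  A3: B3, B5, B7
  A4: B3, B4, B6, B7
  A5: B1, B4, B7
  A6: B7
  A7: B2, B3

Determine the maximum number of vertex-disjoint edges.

6

Unit-capacity flow: source→left, listed edges, right→sink; max matching = max flow.
Augmenting path A1→B7 (+1); matched 1.
Augmenting path A2→B2 (+1); matched 2.
Augmenting path A3→B3 (+1); matched 3.
Augmenting path A4→B4 (+1); matched 4.
Augmenting path A5→B1 (+1); matched 5.
Augmenting path A7→B2→A2→B6 (+1); matched 6.
No augmenting path remains; maximum matching = 6.
König certificate: {A2, A3, A4, A5, A7, B7} is a vertex cover of size 6 (every listed pair touches it), so no matching can be larger.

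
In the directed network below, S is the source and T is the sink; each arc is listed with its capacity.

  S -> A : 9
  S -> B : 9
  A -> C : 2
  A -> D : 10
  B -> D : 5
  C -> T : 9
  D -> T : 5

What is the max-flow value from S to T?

7

Augment S→A→C→T: bottleneck 2, flow now 2.
Augment S→A→D→T: bottleneck 5, flow now 7.
No augmenting path remains; maximum flow = 7.
In the residual graph, reachable from S: {S, A, B, D}.
Min-cut edges: A→C (2), D→T (5); capacity 2 + 5 = 7.
This cut is saturated, so no flow can exceed 7.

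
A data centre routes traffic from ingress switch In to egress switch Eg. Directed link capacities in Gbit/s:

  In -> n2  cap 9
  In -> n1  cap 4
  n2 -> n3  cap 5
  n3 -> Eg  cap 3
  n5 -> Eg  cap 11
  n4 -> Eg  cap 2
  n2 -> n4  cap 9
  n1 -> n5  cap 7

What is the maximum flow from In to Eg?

9

Augment In→n1→n5→Eg: bottleneck 4, flow now 4.
Augment In→n2→n3→Eg: bottleneck 3, flow now 7.
Augment In→n2→n4→Eg: bottleneck 2, flow now 9.
No augmenting path remains; maximum flow = 9.
In the residual graph, reachable from In: {In, n2, n3, n4}.
Min-cut edges: In→n1 (4), n3→Eg (3), n4→Eg (2); capacity 4 + 3 + 2 = 9.
This cut is saturated, so no flow can exceed 9.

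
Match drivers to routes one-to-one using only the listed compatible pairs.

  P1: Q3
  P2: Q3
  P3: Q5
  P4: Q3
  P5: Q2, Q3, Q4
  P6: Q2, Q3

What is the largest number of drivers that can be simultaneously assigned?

Unit-capacity flow: source→left, listed edges, right→sink; max matching = max flow.
Augmenting path P1→Q3 (+1); matched 1.
Augmenting path P3→Q5 (+1); matched 2.
Augmenting path P5→Q2 (+1); matched 3.
Augmenting path P6→Q2→P5→Q4 (+1); matched 4.
No augmenting path remains; maximum matching = 4.
König certificate: {P3, P5, P6, Q3} is a vertex cover of size 4 (every listed pair touches it), so no matching can be larger.

4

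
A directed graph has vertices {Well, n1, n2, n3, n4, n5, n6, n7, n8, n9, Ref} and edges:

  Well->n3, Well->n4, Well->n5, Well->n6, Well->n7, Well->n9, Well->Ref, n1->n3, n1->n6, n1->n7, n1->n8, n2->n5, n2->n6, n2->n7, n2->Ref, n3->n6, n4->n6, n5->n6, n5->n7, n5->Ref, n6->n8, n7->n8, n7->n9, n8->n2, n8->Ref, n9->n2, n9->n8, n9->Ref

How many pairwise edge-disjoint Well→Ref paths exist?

5

Assign every edge capacity 1; by Menger, the answer equals the max flow.
Path Well→Ref (+1); total 1.
Path Well→n5→Ref (+1); total 2.
Path Well→n9→Ref (+1); total 3.
Path Well→n6→n8→Ref (+1); total 4.
Path Well→n7→n8→n2→Ref (+1); total 5.
No residual Well→Ref path; max flow = 5.
Certifying cut of size 5: {Well→Ref, Well→n5, Well→n7, Well→n9, n6→n8}.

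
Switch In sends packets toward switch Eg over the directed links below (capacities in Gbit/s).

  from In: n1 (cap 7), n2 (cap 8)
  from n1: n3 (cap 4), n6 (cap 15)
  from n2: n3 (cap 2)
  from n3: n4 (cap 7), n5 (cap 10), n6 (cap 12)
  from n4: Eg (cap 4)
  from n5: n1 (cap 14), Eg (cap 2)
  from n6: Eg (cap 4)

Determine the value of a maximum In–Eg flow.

Augment In→n1→n6→Eg: bottleneck 4, flow now 4.
Augment In→n1→n3→n4→Eg: bottleneck 3, flow now 7.
Augment In→n2→n3→n4→Eg: bottleneck 1, flow now 8.
Augment In→n2→n3→n5→Eg: bottleneck 1, flow now 9.
No augmenting path remains; maximum flow = 9.
In the residual graph, reachable from In: {In, n2}.
Min-cut edges: In→n1 (7), n2→n3 (2); capacity 7 + 2 = 9.
This cut is saturated, so no flow can exceed 9.

9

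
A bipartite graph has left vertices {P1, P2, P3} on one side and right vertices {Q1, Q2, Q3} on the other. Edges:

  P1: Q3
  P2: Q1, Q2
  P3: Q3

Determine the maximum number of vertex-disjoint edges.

Unit-capacity flow: source→left, listed edges, right→sink; max matching = max flow.
Augmenting path P1→Q3 (+1); matched 1.
Augmenting path P2→Q1 (+1); matched 2.
No augmenting path remains; maximum matching = 2.
König certificate: {P2, Q3} is a vertex cover of size 2 (every listed pair touches it), so no matching can be larger.

2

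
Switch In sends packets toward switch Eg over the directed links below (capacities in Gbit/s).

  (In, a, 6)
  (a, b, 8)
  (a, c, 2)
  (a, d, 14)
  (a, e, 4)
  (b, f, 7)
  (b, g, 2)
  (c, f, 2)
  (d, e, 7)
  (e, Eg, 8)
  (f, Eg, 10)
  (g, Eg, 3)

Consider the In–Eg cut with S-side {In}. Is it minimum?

Given cut capacity: 6 = 6.
Augment In→a→e→Eg: bottleneck 4, flow now 4.
Augment In→a→b→f→Eg: bottleneck 2, flow now 6.
No augmenting path remains; maximum flow = 6.
Cut capacity 6 equals the max flow, so it is a minimum cut.

Yes — it is a minimum cut (capacity 6).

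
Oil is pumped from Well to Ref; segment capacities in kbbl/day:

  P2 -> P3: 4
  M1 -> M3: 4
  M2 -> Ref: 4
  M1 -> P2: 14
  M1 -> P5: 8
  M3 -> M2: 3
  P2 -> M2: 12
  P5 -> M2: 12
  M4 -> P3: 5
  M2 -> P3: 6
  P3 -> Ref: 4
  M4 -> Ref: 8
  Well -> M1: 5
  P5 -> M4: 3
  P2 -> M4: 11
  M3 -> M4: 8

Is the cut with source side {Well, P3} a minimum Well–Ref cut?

Given cut capacity: 5 + 4 = 9.
Augment Well→M1→P5→M4→Ref: bottleneck 3, flow now 3.
Augment Well→M1→P5→M2→Ref: bottleneck 2, flow now 5.
No augmenting path remains; maximum flow = 5.
In the residual graph, reachable from Well: {Well}.
Min-cut edges: Well→M1 (5); capacity 5 = 5.
Cut capacity 9 exceeds the max flow 5, so it is not minimum.

No — its capacity is 9, but the minimum cut has capacity 5.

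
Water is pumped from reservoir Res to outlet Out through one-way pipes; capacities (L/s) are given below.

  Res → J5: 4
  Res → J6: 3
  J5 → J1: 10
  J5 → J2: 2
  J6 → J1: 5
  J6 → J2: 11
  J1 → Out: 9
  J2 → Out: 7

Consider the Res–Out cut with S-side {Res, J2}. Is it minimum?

Given cut capacity: 4 + 3 + 7 = 14.
Augment Res→J5→J1→Out: bottleneck 4, flow now 4.
Augment Res→J6→J1→Out: bottleneck 3, flow now 7.
No augmenting path remains; maximum flow = 7.
In the residual graph, reachable from Res: {Res}.
Min-cut edges: Res→J5 (4), Res→J6 (3); capacity 4 + 3 = 7.
Cut capacity 14 exceeds the max flow 7, so it is not minimum.

No — its capacity is 14, but the minimum cut has capacity 7.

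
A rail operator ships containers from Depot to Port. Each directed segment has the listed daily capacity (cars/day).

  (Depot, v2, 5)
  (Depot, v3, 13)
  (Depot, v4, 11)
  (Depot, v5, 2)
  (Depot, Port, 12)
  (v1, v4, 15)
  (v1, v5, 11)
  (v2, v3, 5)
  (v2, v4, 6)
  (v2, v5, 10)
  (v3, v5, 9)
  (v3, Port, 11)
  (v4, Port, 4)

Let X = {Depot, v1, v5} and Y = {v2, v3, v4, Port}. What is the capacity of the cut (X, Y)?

Edges leaving {Depot, v1, v5}: Depot→v2 (5), Depot→v3 (13), Depot→v4 (11), Depot→Port (12), v1→v4 (15).
Cut capacity = 5 + 13 + 11 + 12 + 15 = 56.

56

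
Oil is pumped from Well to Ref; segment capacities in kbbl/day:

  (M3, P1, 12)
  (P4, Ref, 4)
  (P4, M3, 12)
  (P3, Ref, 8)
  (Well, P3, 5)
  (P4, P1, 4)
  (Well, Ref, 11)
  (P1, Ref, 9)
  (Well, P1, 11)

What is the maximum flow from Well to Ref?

Augment Well→Ref: bottleneck 11, flow now 11.
Augment Well→P3→Ref: bottleneck 5, flow now 16.
Augment Well→P1→Ref: bottleneck 9, flow now 25.
No augmenting path remains; maximum flow = 25.
In the residual graph, reachable from Well: {Well, P1}.
Min-cut edges: Well→P3 (5), Well→Ref (11), P1→Ref (9); capacity 5 + 11 + 9 = 25.
This cut is saturated, so no flow can exceed 25.

25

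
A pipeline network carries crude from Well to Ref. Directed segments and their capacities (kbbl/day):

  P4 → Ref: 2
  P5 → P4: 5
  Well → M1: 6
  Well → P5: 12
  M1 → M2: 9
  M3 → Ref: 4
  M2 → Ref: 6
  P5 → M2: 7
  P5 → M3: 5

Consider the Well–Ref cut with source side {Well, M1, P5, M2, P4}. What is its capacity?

13

Edges leaving {Well, M1, P5, M2, P4}: P5→M3 (5), M2→Ref (6), P4→Ref (2).
Cut capacity = 5 + 6 + 2 = 13.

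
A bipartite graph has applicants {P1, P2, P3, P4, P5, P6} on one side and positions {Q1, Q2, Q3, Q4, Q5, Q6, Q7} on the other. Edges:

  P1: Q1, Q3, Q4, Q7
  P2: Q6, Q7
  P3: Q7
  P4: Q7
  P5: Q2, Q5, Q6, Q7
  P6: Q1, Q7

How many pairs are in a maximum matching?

Unit-capacity flow: source→left, listed edges, right→sink; max matching = max flow.
Augmenting path P1→Q1 (+1); matched 1.
Augmenting path P2→Q6 (+1); matched 2.
Augmenting path P3→Q7 (+1); matched 3.
Augmenting path P5→Q2 (+1); matched 4.
Augmenting path P6→Q1→P1→Q3 (+1); matched 5.
No augmenting path remains; maximum matching = 5.
König certificate: {P1, P2, P5, P6, Q7} is a vertex cover of size 5 (every listed pair touches it), so no matching can be larger.

5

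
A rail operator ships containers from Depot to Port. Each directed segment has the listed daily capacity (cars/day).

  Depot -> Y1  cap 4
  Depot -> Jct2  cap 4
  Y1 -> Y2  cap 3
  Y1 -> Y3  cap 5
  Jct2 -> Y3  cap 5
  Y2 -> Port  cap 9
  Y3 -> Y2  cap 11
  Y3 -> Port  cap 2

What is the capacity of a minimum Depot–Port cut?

8

Augment Depot→Y1→Y2→Port: bottleneck 3, flow now 3.
Augment Depot→Y1→Y3→Port: bottleneck 1, flow now 4.
Augment Depot→Jct2→Y3→Port: bottleneck 1, flow now 5.
Augment Depot→Jct2→Y3→Y2→Port: bottleneck 3, flow now 8.
No augmenting path remains; maximum flow = 8.
By max-flow min-cut, the minimum cut capacity equals the max flow.
In the residual graph, reachable from Depot: {Depot}.
Min-cut edges: Depot→Y1 (4), Depot→Jct2 (4); capacity 4 + 4 = 8.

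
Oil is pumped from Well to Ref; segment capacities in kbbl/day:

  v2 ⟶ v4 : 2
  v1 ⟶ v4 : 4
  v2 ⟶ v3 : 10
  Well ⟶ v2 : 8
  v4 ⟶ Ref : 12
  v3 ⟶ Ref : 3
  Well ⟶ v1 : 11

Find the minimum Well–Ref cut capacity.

9

Augment Well→v1→v4→Ref: bottleneck 4, flow now 4.
Augment Well→v2→v3→Ref: bottleneck 3, flow now 7.
Augment Well→v2→v4→Ref: bottleneck 2, flow now 9.
No augmenting path remains; maximum flow = 9.
By max-flow min-cut, the minimum cut capacity equals the max flow.
In the residual graph, reachable from Well: {Well, v1, v2, v3}.
Min-cut edges: v1→v4 (4), v2→v4 (2), v3→Ref (3); capacity 4 + 2 + 3 = 9.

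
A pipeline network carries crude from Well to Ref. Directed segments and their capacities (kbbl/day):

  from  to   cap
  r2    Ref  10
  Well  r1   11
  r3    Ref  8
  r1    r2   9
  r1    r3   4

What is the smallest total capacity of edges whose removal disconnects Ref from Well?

11

Augment Well→r1→r2→Ref: bottleneck 9, flow now 9.
Augment Well→r1→r3→Ref: bottleneck 2, flow now 11.
No augmenting path remains; maximum flow = 11.
By max-flow min-cut, the minimum cut capacity equals the max flow.
In the residual graph, reachable from Well: {Well}.
Min-cut edges: Well→r1 (11); capacity 11 = 11.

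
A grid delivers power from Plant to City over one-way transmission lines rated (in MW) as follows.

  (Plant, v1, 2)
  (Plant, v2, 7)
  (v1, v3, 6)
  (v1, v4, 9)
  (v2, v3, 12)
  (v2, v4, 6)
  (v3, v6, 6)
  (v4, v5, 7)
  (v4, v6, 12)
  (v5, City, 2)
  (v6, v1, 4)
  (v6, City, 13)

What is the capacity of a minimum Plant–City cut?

9

Augment Plant→v1→v3→v6→City: bottleneck 2, flow now 2.
Augment Plant→v2→v3→v6→City: bottleneck 4, flow now 6.
Augment Plant→v2→v4→v5→City: bottleneck 2, flow now 8.
Augment Plant→v2→v4→v6→City: bottleneck 1, flow now 9.
No augmenting path remains; maximum flow = 9.
By max-flow min-cut, the minimum cut capacity equals the max flow.
In the residual graph, reachable from Plant: {Plant}.
Min-cut edges: Plant→v1 (2), Plant→v2 (7); capacity 2 + 7 = 9.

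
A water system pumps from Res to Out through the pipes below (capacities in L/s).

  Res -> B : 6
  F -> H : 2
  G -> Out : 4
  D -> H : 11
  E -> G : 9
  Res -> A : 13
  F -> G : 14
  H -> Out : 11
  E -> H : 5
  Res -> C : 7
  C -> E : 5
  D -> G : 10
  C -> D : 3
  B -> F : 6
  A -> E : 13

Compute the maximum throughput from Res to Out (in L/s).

Augment Res→A→E→G→Out: bottleneck 4, flow now 4.
Augment Res→A→E→H→Out: bottleneck 5, flow now 9.
Augment Res→B→F→H→Out: bottleneck 2, flow now 11.
Augment Res→C→D→H→Out: bottleneck 3, flow now 14.
No augmenting path remains; maximum flow = 14.
In the residual graph, reachable from Res: {Res, A, B, C, E, F, G}.
Min-cut edges: C→D (3), E→H (5), F→H (2), G→Out (4); capacity 3 + 5 + 2 + 4 = 14.
This cut is saturated, so no flow can exceed 14.

14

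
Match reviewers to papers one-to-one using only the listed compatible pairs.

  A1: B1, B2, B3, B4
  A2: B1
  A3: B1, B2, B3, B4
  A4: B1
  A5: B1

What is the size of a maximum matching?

3

Unit-capacity flow: source→left, listed edges, right→sink; max matching = max flow.
Augmenting path A1→B1 (+1); matched 1.
Augmenting path A3→B2 (+1); matched 2.
Augmenting path A2→B1→A1→B3 (+1); matched 3.
No augmenting path remains; maximum matching = 3.
König certificate: {A1, A3, B1} is a vertex cover of size 3 (every listed pair touches it), so no matching can be larger.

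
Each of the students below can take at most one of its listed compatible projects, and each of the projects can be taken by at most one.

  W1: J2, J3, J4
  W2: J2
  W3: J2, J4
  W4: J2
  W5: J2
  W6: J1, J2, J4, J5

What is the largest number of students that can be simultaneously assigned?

Unit-capacity flow: source→left, listed edges, right→sink; max matching = max flow.
Augmenting path W1→J2 (+1); matched 1.
Augmenting path W3→J4 (+1); matched 2.
Augmenting path W6→J1 (+1); matched 3.
Augmenting path W2→J2→W1→J3 (+1); matched 4.
No augmenting path remains; maximum matching = 4.
König certificate: {W1, W3, W6, J2} is a vertex cover of size 4 (every listed pair touches it), so no matching can be larger.

4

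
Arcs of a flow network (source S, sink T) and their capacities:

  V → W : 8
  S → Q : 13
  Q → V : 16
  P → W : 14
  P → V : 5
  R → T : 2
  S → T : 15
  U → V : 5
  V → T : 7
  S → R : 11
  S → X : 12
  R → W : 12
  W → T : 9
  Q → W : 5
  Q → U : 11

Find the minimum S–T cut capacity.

Augment S→T: bottleneck 15, flow now 15.
Augment S→R→T: bottleneck 2, flow now 17.
Augment S→Q→V→T: bottleneck 7, flow now 24.
Augment S→Q→W→T: bottleneck 5, flow now 29.
Augment S→R→W→T: bottleneck 4, flow now 33.
No augmenting path remains; maximum flow = 33.
By max-flow min-cut, the minimum cut capacity equals the max flow.
In the residual graph, reachable from S: {S, Q, R, U, V, W, X}.
Min-cut edges: S→T (15), R→T (2), V→T (7), W→T (9); capacity 15 + 2 + 7 + 9 = 33.

33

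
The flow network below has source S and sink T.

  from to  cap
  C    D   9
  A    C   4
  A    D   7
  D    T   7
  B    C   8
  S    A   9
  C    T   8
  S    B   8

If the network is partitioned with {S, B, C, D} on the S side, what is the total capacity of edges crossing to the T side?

Edges leaving {S, B, C, D}: S→A (9), C→T (8), D→T (7).
Cut capacity = 9 + 8 + 7 = 24.

24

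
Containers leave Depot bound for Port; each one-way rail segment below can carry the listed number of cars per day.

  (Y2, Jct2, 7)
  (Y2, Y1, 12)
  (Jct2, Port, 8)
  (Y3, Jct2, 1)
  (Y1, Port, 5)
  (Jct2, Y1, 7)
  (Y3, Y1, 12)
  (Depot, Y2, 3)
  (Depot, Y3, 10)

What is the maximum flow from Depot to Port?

9

Augment Depot→Y2→Y1→Port: bottleneck 3, flow now 3.
Augment Depot→Y3→Y1→Port: bottleneck 2, flow now 5.
Augment Depot→Y3→Jct2→Port: bottleneck 1, flow now 6.
Augment Depot→Y3→Y1→Y2→Jct2→Port: bottleneck 3, flow now 9. (uses reverse residual edge)
No augmenting path remains; maximum flow = 9.
In the residual graph, reachable from Depot: {Depot, Y3, Y1}.
Min-cut edges: Depot→Y2 (3), Y3→Jct2 (1), Y1→Port (5); capacity 3 + 1 + 5 = 9.
This cut is saturated, so no flow can exceed 9.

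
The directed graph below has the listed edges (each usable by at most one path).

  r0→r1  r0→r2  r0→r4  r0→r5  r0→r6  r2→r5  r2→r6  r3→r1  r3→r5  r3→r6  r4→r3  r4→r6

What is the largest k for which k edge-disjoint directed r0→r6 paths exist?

Assign every edge capacity 1; by Menger, the answer equals the max flow.
Path r0→r6 (+1); total 1.
Path r0→r2→r6 (+1); total 2.
Path r0→r4→r6 (+1); total 3.
No residual r0→r6 path; max flow = 3.
Certifying cut of size 3: {r0→r2, r0→r4, r0→r6}.

3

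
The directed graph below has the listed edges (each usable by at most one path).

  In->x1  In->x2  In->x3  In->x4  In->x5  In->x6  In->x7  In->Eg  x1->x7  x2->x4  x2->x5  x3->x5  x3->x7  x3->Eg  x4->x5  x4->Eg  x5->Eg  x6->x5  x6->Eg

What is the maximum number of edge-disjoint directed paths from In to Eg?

Assign every edge capacity 1; by Menger, the answer equals the max flow.
Path In→Eg (+1); total 1.
Path In→x3→Eg (+1); total 2.
Path In→x4→Eg (+1); total 3.
Path In→x5→Eg (+1); total 4.
Path In→x6→Eg (+1); total 5.
No residual In→Eg path; max flow = 5.
Certifying cut of size 5: {In→Eg, In→x3, In→x6, x4→Eg, x5→Eg}.

5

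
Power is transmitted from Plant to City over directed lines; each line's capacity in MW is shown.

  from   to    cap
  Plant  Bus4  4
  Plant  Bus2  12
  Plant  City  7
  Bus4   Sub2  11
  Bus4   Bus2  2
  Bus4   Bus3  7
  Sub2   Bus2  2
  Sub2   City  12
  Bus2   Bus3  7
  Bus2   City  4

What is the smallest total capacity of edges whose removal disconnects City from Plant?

15

Augment Plant→City: bottleneck 7, flow now 7.
Augment Plant→Bus2→City: bottleneck 4, flow now 11.
Augment Plant→Bus4→Sub2→City: bottleneck 4, flow now 15.
No augmenting path remains; maximum flow = 15.
By max-flow min-cut, the minimum cut capacity equals the max flow.
In the residual graph, reachable from Plant: {Plant, Bus2, Bus3}.
Min-cut edges: Plant→Bus4 (4), Plant→City (7), Bus2→City (4); capacity 4 + 7 + 4 = 15.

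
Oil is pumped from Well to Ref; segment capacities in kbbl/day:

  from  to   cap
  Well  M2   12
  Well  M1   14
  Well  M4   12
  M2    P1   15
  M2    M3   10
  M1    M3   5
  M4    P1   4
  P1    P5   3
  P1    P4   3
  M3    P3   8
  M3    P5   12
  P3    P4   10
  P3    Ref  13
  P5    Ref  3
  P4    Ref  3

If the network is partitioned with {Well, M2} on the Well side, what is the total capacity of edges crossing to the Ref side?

Edges leaving {Well, M2}: Well→M1 (14), Well→M4 (12), M2→P1 (15), M2→M3 (10).
Cut capacity = 14 + 12 + 15 + 10 = 51.

51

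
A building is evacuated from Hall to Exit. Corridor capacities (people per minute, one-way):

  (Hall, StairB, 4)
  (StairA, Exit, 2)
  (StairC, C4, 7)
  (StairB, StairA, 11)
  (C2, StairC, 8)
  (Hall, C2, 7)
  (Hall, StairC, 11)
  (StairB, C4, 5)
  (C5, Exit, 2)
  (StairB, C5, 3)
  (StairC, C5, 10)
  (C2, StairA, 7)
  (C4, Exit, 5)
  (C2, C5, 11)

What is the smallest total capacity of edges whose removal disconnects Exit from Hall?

9

Augment Hall→StairC→C4→Exit: bottleneck 5, flow now 5.
Augment Hall→StairC→C5→Exit: bottleneck 2, flow now 7.
Augment Hall→StairB→StairA→Exit: bottleneck 2, flow now 9.
No augmenting path remains; maximum flow = 9.
By max-flow min-cut, the minimum cut capacity equals the max flow.
In the residual graph, reachable from Hall: {Hall, StairC, StairB, C2, StairA, C4, C5}.
Min-cut edges: StairA→Exit (2), C4→Exit (5), C5→Exit (2); capacity 2 + 5 + 2 = 9.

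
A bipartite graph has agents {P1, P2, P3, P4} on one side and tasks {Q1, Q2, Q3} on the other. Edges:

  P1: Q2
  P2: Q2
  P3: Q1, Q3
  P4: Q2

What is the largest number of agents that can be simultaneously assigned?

Unit-capacity flow: source→left, listed edges, right→sink; max matching = max flow.
Augmenting path P1→Q2 (+1); matched 1.
Augmenting path P3→Q1 (+1); matched 2.
No augmenting path remains; maximum matching = 2.
König certificate: {P3, Q2} is a vertex cover of size 2 (every listed pair touches it), so no matching can be larger.

2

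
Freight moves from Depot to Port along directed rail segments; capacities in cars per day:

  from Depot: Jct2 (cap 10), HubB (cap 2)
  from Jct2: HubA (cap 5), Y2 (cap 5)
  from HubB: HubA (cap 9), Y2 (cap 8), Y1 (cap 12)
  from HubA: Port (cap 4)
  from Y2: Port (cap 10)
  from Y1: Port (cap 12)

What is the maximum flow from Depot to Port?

11

Augment Depot→Jct2→HubA→Port: bottleneck 4, flow now 4.
Augment Depot→Jct2→Y2→Port: bottleneck 5, flow now 9.
Augment Depot→HubB→Y2→Port: bottleneck 2, flow now 11.
No augmenting path remains; maximum flow = 11.
In the residual graph, reachable from Depot: {Depot, Jct2, HubA}.
Min-cut edges: Depot→HubB (2), Jct2→Y2 (5), HubA→Port (4); capacity 2 + 5 + 4 = 11.
This cut is saturated, so no flow can exceed 11.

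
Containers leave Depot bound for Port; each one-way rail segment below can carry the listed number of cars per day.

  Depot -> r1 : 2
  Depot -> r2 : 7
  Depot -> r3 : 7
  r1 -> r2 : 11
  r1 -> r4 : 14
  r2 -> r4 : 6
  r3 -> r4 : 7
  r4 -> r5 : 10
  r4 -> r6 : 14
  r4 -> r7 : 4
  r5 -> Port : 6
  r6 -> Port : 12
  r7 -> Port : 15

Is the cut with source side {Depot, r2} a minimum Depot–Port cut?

Yes — it is a minimum cut (capacity 15).

Given cut capacity: 2 + 7 + 6 = 15.
Augment Depot→r1→r4→r5→Port: bottleneck 2, flow now 2.
Augment Depot→r2→r4→r5→Port: bottleneck 4, flow now 6.
Augment Depot→r2→r4→r6→Port: bottleneck 2, flow now 8.
Augment Depot→r3→r4→r6→Port: bottleneck 7, flow now 15.
No augmenting path remains; maximum flow = 15.
Cut capacity 15 equals the max flow, so it is a minimum cut.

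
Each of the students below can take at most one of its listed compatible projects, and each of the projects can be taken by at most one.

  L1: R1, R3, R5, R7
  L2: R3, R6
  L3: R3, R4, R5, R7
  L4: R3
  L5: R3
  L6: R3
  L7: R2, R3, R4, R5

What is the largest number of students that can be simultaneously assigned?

Unit-capacity flow: source→left, listed edges, right→sink; max matching = max flow.
Augmenting path L1→R1 (+1); matched 1.
Augmenting path L2→R3 (+1); matched 2.
Augmenting path L3→R4 (+1); matched 3.
Augmenting path L7→R2 (+1); matched 4.
Augmenting path L4→R3→L2→R6 (+1); matched 5.
No augmenting path remains; maximum matching = 5.
König certificate: {L1, L2, L3, L7, R3} is a vertex cover of size 5 (every listed pair touches it), so no matching can be larger.

5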